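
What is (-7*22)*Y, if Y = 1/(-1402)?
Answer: 77/701 ≈ 0.10984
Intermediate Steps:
Y = -1/1402 ≈ -0.00071327
(-7*22)*Y = -7*22*(-1/1402) = -154*(-1/1402) = 77/701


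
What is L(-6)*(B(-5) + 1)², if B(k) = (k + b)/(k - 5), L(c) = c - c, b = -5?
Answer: 0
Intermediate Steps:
L(c) = 0
B(k) = 1 (B(k) = (k - 5)/(k - 5) = (-5 + k)/(-5 + k) = 1)
L(-6)*(B(-5) + 1)² = 0*(1 + 1)² = 0*2² = 0*4 = 0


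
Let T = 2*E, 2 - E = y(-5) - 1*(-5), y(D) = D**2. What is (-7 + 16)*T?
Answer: -504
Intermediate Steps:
E = -28 (E = 2 - ((-5)**2 - 1*(-5)) = 2 - (25 + 5) = 2 - 1*30 = 2 - 30 = -28)
T = -56 (T = 2*(-28) = -56)
(-7 + 16)*T = (-7 + 16)*(-56) = 9*(-56) = -504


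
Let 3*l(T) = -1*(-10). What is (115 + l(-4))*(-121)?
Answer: -42955/3 ≈ -14318.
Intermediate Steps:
l(T) = 10/3 (l(T) = (-1*(-10))/3 = (⅓)*10 = 10/3)
(115 + l(-4))*(-121) = (115 + 10/3)*(-121) = (355/3)*(-121) = -42955/3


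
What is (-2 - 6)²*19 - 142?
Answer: 1074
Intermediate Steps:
(-2 - 6)²*19 - 142 = (-8)²*19 - 142 = 64*19 - 142 = 1216 - 142 = 1074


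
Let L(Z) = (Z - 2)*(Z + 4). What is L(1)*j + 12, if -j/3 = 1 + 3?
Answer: 72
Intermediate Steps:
j = -12 (j = -3*(1 + 3) = -3*4 = -12)
L(Z) = (-2 + Z)*(4 + Z)
L(1)*j + 12 = (-8 + 1² + 2*1)*(-12) + 12 = (-8 + 1 + 2)*(-12) + 12 = -5*(-12) + 12 = 60 + 12 = 72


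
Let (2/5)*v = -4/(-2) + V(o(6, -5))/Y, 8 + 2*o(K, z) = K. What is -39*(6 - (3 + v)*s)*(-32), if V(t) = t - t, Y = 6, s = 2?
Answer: -12480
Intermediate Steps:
o(K, z) = -4 + K/2
V(t) = 0
v = 5 (v = 5*(-4/(-2) + 0/6)/2 = 5*(-4*(-½) + 0*(⅙))/2 = 5*(2 + 0)/2 = (5/2)*2 = 5)
-39*(6 - (3 + v)*s)*(-32) = -39*(6 - (3 + 5)*2)*(-32) = -39*(6 - 8*2)*(-32) = -39*(6 - 1*16)*(-32) = -39*(6 - 16)*(-32) = -39*(-10)*(-32) = 390*(-32) = -12480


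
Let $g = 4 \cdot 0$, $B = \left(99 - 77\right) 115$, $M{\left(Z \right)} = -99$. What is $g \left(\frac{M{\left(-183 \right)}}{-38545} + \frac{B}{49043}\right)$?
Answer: $0$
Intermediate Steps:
$B = 2530$ ($B = 22 \cdot 115 = 2530$)
$g = 0$
$g \left(\frac{M{\left(-183 \right)}}{-38545} + \frac{B}{49043}\right) = 0 \left(- \frac{99}{-38545} + \frac{2530}{49043}\right) = 0 \left(\left(-99\right) \left(- \frac{1}{38545}\right) + 2530 \cdot \frac{1}{49043}\right) = 0 \left(\frac{99}{38545} + \frac{2530}{49043}\right) = 0 \cdot \frac{102374107}{1890362435} = 0$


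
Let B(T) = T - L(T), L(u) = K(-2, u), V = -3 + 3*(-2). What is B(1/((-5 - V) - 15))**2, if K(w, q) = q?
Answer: 0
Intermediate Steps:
V = -9 (V = -3 - 6 = -9)
L(u) = u
B(T) = 0 (B(T) = T - T = 0)
B(1/((-5 - V) - 15))**2 = 0**2 = 0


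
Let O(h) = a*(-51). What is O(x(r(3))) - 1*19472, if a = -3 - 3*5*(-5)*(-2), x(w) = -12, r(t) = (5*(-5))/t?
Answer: -11669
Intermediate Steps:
r(t) = -25/t
a = -153 (a = -3 - (-75)*(-2) = -3 - 3*50 = -3 - 150 = -153)
O(h) = 7803 (O(h) = -153*(-51) = 7803)
O(x(r(3))) - 1*19472 = 7803 - 1*19472 = 7803 - 19472 = -11669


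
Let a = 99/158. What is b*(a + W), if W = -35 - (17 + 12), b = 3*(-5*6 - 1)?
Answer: 931209/158 ≈ 5893.7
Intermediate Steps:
a = 99/158 (a = 99*(1/158) = 99/158 ≈ 0.62658)
b = -93 (b = 3*(-30 - 1) = 3*(-31) = -93)
W = -64 (W = -35 - 1*29 = -35 - 29 = -64)
b*(a + W) = -93*(99/158 - 64) = -93*(-10013/158) = 931209/158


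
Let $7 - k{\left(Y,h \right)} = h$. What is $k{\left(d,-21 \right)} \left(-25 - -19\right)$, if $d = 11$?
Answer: $-168$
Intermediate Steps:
$k{\left(Y,h \right)} = 7 - h$
$k{\left(d,-21 \right)} \left(-25 - -19\right) = \left(7 - -21\right) \left(-25 - -19\right) = \left(7 + 21\right) \left(-25 + 19\right) = 28 \left(-6\right) = -168$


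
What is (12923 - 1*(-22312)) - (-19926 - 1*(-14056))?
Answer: 41105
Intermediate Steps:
(12923 - 1*(-22312)) - (-19926 - 1*(-14056)) = (12923 + 22312) - (-19926 + 14056) = 35235 - 1*(-5870) = 35235 + 5870 = 41105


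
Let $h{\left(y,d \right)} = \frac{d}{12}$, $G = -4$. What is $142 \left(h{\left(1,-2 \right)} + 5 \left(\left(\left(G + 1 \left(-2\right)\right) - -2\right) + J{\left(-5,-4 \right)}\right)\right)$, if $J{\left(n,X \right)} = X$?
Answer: $- \frac{17111}{3} \approx -5703.7$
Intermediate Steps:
$h{\left(y,d \right)} = \frac{d}{12}$ ($h{\left(y,d \right)} = d \frac{1}{12} = \frac{d}{12}$)
$142 \left(h{\left(1,-2 \right)} + 5 \left(\left(\left(G + 1 \left(-2\right)\right) - -2\right) + J{\left(-5,-4 \right)}\right)\right) = 142 \left(\frac{1}{12} \left(-2\right) + 5 \left(\left(\left(-4 + 1 \left(-2\right)\right) - -2\right) - 4\right)\right) = 142 \left(- \frac{1}{6} + 5 \left(\left(\left(-4 - 2\right) + 2\right) - 4\right)\right) = 142 \left(- \frac{1}{6} + 5 \left(\left(-6 + 2\right) - 4\right)\right) = 142 \left(- \frac{1}{6} + 5 \left(-4 - 4\right)\right) = 142 \left(- \frac{1}{6} + 5 \left(-8\right)\right) = 142 \left(- \frac{1}{6} - 40\right) = 142 \left(- \frac{241}{6}\right) = - \frac{17111}{3}$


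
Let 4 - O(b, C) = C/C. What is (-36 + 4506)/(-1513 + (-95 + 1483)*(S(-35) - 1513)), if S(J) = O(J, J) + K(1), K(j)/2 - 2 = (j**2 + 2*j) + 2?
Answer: -4470/2077961 ≈ -0.0021511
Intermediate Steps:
O(b, C) = 3 (O(b, C) = 4 - C/C = 4 - 1*1 = 4 - 1 = 3)
K(j) = 8 + 2*j**2 + 4*j (K(j) = 4 + 2*((j**2 + 2*j) + 2) = 4 + 2*(2 + j**2 + 2*j) = 4 + (4 + 2*j**2 + 4*j) = 8 + 2*j**2 + 4*j)
S(J) = 17 (S(J) = 3 + (8 + 2*1**2 + 4*1) = 3 + (8 + 2*1 + 4) = 3 + (8 + 2 + 4) = 3 + 14 = 17)
(-36 + 4506)/(-1513 + (-95 + 1483)*(S(-35) - 1513)) = (-36 + 4506)/(-1513 + (-95 + 1483)*(17 - 1513)) = 4470/(-1513 + 1388*(-1496)) = 4470/(-1513 - 2076448) = 4470/(-2077961) = 4470*(-1/2077961) = -4470/2077961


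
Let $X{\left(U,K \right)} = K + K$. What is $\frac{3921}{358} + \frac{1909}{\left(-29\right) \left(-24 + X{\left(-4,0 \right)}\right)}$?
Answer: $\frac{1706219}{124584} \approx 13.695$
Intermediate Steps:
$X{\left(U,K \right)} = 2 K$
$\frac{3921}{358} + \frac{1909}{\left(-29\right) \left(-24 + X{\left(-4,0 \right)}\right)} = \frac{3921}{358} + \frac{1909}{\left(-29\right) \left(-24 + 2 \cdot 0\right)} = 3921 \cdot \frac{1}{358} + \frac{1909}{\left(-29\right) \left(-24 + 0\right)} = \frac{3921}{358} + \frac{1909}{\left(-29\right) \left(-24\right)} = \frac{3921}{358} + \frac{1909}{696} = \frac{1706219}{124584}$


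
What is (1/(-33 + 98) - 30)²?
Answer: 3798601/4225 ≈ 899.08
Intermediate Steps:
(1/(-33 + 98) - 30)² = (1/65 - 30)² = (-1949/65)² = 3798601/4225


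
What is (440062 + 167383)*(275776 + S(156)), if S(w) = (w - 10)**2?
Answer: 180467049940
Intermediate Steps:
S(w) = (-10 + w)**2
(440062 + 167383)*(275776 + S(156)) = (440062 + 167383)*(275776 + (-10 + 156)**2) = 607445*(275776 + 146**2) = 607445*(275776 + 21316) = 607445*297092 = 180467049940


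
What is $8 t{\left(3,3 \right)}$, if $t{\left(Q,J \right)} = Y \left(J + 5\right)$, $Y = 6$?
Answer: $384$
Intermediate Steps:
$t{\left(Q,J \right)} = 30 + 6 J$ ($t{\left(Q,J \right)} = 6 \left(J + 5\right) = 6 \left(5 + J\right) = 30 + 6 J$)
$8 t{\left(3,3 \right)} = 8 \left(30 + 6 \cdot 3\right) = 8 \left(30 + 18\right) = 8 \cdot 48 = 384$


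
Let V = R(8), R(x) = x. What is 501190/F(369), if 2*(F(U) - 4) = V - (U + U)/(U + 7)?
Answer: 188447440/2639 ≈ 71409.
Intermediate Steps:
V = 8
F(U) = 8 - U/(7 + U) (F(U) = 4 + (8 - (U + U)/(U + 7))/2 = 4 + (8 - 2*U/(7 + U))/2 = 4 + (4 - U/(7 + U)) = 8 - U/(7 + U))
501190/F(369) = 501190/((7*(8 + 369)/(7 + 369))) = 501190/((7*377/376)) = 501190/((7*(1/376)*377)) = 501190/(2639/376) = 501190*(376/2639) = 188447440/2639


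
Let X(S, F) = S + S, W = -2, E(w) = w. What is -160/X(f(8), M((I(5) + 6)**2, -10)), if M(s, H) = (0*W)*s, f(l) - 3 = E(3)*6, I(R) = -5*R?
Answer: -80/21 ≈ -3.8095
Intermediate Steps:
f(l) = 21 (f(l) = 3 + 3*6 = 3 + 18 = 21)
M(s, H) = 0 (M(s, H) = (0*(-2))*s = 0*s = 0)
X(S, F) = 2*S
-160/X(f(8), M((I(5) + 6)**2, -10)) = -160/(2*21) = -160/42 = -160*1/42 = -80/21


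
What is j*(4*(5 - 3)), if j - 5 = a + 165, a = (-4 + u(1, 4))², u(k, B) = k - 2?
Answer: 1560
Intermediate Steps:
u(k, B) = -2 + k
a = 25 (a = (-4 + (-2 + 1))² = (-4 - 1)² = (-5)² = 25)
j = 195 (j = 5 + (25 + 165) = 5 + 190 = 195)
j*(4*(5 - 3)) = 195*(4*(5 - 3)) = 195*(4*2) = 195*8 = 1560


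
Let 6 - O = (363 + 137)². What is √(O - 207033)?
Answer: I*√457027 ≈ 676.04*I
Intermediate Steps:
O = -249994 (O = 6 - (363 + 137)² = 6 - 1*500² = 6 - 1*250000 = 6 - 250000 = -249994)
√(O - 207033) = √(-249994 - 207033) = √(-457027) = I*√457027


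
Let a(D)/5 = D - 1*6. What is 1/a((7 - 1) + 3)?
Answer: 1/15 ≈ 0.066667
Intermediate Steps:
a(D) = -30 + 5*D (a(D) = 5*(D - 1*6) = 5*(D - 6) = 5*(-6 + D) = -30 + 5*D)
1/a((7 - 1) + 3) = 1/(-30 + 5*((7 - 1) + 3)) = 1/(-30 + 5*(6 + 3)) = 1/(-30 + 5*9) = 1/(-30 + 45) = 1/15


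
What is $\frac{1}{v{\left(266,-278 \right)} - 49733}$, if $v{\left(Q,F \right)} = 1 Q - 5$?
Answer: $- \frac{1}{49472} \approx -2.0213 \cdot 10^{-5}$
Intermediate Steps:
$v{\left(Q,F \right)} = -5 + Q$ ($v{\left(Q,F \right)} = Q - 5 = -5 + Q$)
$\frac{1}{v{\left(266,-278 \right)} - 49733} = \frac{1}{\left(-5 + 266\right) - 49733} = \frac{1}{261 - 49733} = \frac{1}{-49472} = - \frac{1}{49472}$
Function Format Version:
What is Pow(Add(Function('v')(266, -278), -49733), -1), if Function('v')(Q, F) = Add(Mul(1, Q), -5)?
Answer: Rational(-1, 49472) ≈ -2.0213e-5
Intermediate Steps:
Function('v')(Q, F) = Add(-5, Q) (Function('v')(Q, F) = Add(Q, -5) = Add(-5, Q))
Pow(Add(Function('v')(266, -278), -49733), -1) = Pow(Add(Add(-5, 266), -49733), -1) = Pow(Add(261, -49733), -1) = Pow(-49472, -1) = Rational(-1, 49472)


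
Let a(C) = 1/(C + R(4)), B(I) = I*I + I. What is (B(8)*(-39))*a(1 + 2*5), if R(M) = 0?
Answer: -2808/11 ≈ -255.27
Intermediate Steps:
B(I) = I + I² (B(I) = I² + I = I + I²)
a(C) = 1/C (a(C) = 1/(C + 0) = 1/C)
(B(8)*(-39))*a(1 + 2*5) = ((8*(1 + 8))*(-39))/(1 + 2*5) = ((8*9)*(-39))/(1 + 10) = (72*(-39))/11 = -2808*1/11 = -2808/11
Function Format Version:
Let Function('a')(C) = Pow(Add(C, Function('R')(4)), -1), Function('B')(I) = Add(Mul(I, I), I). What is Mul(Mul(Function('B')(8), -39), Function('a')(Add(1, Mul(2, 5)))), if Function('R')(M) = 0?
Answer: Rational(-2808, 11) ≈ -255.27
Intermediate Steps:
Function('B')(I) = Add(I, Pow(I, 2)) (Function('B')(I) = Add(Pow(I, 2), I) = Add(I, Pow(I, 2)))
Function('a')(C) = Pow(C, -1) (Function('a')(C) = Pow(Add(C, 0), -1) = Pow(C, -1))
Mul(Mul(Function('B')(8), -39), Function('a')(Add(1, Mul(2, 5)))) = Mul(Mul(Mul(8, Add(1, 8)), -39), Pow(Add(1, Mul(2, 5)), -1)) = Mul(Mul(Mul(8, 9), -39), Pow(Add(1, 10), -1)) = Mul(Mul(72, -39), Pow(11, -1)) = Mul(-2808, Rational(1, 11)) = Rational(-2808, 11)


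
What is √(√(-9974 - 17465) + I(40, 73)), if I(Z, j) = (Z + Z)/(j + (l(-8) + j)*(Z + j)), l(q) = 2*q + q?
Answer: √(4488 + 314721*I*√27439)/561 ≈ 9.1011 + 9.1004*I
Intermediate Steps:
l(q) = 3*q
I(Z, j) = 2*Z/(j + (-24 + j)*(Z + j)) (I(Z, j) = (Z + Z)/(j + (3*(-8) + j)*(Z + j)) = (2*Z)/(j + (-24 + j)*(Z + j)) = 2*Z/(j + (-24 + j)*(Z + j)))
√(√(-9974 - 17465) + I(40, 73)) = √(√(-9974 - 17465) + 2*40/(73² - 24*40 - 23*73 + 40*73)) = √(√(-27439) + 2*40/(5329 - 960 - 1679 + 2920)) = √(I*√27439 + 2*40/5610) = √(I*√27439 + 2*40*(1/5610)) = √(I*√27439 + 8/561) = √(8/561 + I*√27439)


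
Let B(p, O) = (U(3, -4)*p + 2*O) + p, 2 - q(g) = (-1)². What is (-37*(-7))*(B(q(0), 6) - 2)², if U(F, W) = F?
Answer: 50764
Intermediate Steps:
q(g) = 1 (q(g) = 2 - 1*(-1)² = 2 - 1*1 = 2 - 1 = 1)
B(p, O) = 2*O + 4*p (B(p, O) = (3*p + 2*O) + p = (2*O + 3*p) + p = 2*O + 4*p)
(-37*(-7))*(B(q(0), 6) - 2)² = (-37*(-7))*((2*6 + 4*1) - 2)² = 259*((12 + 4) - 2)² = 259*(16 - 2)² = 259*14² = 259*196 = 50764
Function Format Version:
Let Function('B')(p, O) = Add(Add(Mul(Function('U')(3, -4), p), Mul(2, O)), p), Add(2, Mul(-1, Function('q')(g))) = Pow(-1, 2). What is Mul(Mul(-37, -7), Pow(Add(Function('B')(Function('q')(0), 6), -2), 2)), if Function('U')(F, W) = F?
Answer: 50764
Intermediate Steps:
Function('q')(g) = 1 (Function('q')(g) = Add(2, Mul(-1, Pow(-1, 2))) = Add(2, Mul(-1, 1)) = Add(2, -1) = 1)
Function('B')(p, O) = Add(Mul(2, O), Mul(4, p)) (Function('B')(p, O) = Add(Add(Mul(3, p), Mul(2, O)), p) = Add(Add(Mul(2, O), Mul(3, p)), p) = Add(Mul(2, O), Mul(4, p)))
Mul(Mul(-37, -7), Pow(Add(Function('B')(Function('q')(0), 6), -2), 2)) = Mul(Mul(-37, -7), Pow(Add(Add(Mul(2, 6), Mul(4, 1)), -2), 2)) = Mul(259, Pow(Add(Add(12, 4), -2), 2)) = Mul(259, Pow(Add(16, -2), 2)) = Mul(259, Pow(14, 2)) = Mul(259, 196) = 50764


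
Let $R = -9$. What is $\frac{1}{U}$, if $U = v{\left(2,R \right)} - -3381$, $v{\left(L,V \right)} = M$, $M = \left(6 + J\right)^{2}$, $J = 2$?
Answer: $\frac{1}{3445} \approx 0.00029028$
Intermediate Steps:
$M = 64$ ($M = \left(6 + 2\right)^{2} = 8^{2} = 64$)
$v{\left(L,V \right)} = 64$
$U = 3445$ ($U = 64 - -3381 = 64 + 3381 = 3445$)
$\frac{1}{U} = \frac{1}{3445}$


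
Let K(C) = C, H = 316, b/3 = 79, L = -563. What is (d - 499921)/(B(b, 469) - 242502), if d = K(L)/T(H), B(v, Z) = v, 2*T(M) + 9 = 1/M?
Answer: 1420919587/688759395 ≈ 2.0630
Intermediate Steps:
b = 237 (b = 3*79 = 237)
T(M) = -9/2 + 1/(2*M)
d = 355816/2843 (d = -563*632/(1 - 9*316) = -563*632/(1 - 2844) = -563/((½)*(1/316)*(-2843)) = -563/(-2843/632) = -563*(-632/2843) = 355816/2843 ≈ 125.16)
(d - 499921)/(B(b, 469) - 242502) = (355816/2843 - 499921)/(237 - 242502) = -1420919587/2843/(-242265) = -1420919587/2843*(-1/242265) = 1420919587/688759395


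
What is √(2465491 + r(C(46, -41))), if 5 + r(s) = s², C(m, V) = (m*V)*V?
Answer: √5981775762 ≈ 77342.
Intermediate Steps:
C(m, V) = m*V² (C(m, V) = (V*m)*V = m*V²)
r(s) = -5 + s²
√(2465491 + r(C(46, -41))) = √(2465491 + (-5 + (46*(-41)²)²)) = √(2465491 + (-5 + (46*1681)²)) = √(2465491 + (-5 + 77326²)) = √(2465491 + (-5 + 5979310276)) = √(2465491 + 5979310271) = √5981775762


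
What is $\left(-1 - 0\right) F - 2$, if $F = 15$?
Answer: $-17$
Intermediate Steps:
$\left(-1 - 0\right) F - 2 = \left(-1 - 0\right) 15 - 2 = \left(-1 + 0\right) 15 - 2 = \left(-1\right) 15 - 2 = -15 - 2 = -17$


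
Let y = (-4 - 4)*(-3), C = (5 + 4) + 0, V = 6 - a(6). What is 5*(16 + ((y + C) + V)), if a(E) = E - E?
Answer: 275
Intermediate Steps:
a(E) = 0
V = 6 (V = 6 - 1*0 = 6 + 0 = 6)
C = 9 (C = 9 + 0 = 9)
y = 24 (y = -8*(-3) = 24)
5*(16 + ((y + C) + V)) = 5*(16 + ((24 + 9) + 6)) = 5*(16 + (33 + 6)) = 5*(16 + 39) = 5*55 = 275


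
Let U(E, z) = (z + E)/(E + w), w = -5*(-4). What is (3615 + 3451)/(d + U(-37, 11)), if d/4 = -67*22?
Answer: -60061/50103 ≈ -1.1987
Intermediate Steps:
w = 20
d = -5896 (d = 4*(-67*22) = 4*(-1474) = -5896)
U(E, z) = (E + z)/(20 + E) (U(E, z) = (z + E)/(E + 20) = (E + z)/(20 + E))
(3615 + 3451)/(d + U(-37, 11)) = (3615 + 3451)/(-5896 + (-37 + 11)/(20 - 37)) = 7066/(-5896 - 26/(-17)) = 7066/(-5896 - 1/17*(-26)) = 7066/(-5896 + 26/17) = 7066/(-100206/17) = 7066*(-17/100206) = -60061/50103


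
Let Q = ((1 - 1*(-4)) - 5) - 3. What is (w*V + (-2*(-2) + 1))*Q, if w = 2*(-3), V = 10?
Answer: 165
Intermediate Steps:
w = -6
Q = -3 (Q = ((1 + 4) - 5) - 3 = (5 - 5) - 3 = 0 - 3 = -3)
(w*V + (-2*(-2) + 1))*Q = (-6*10 + (-2*(-2) + 1))*(-3) = (-60 + (4 + 1))*(-3) = (-60 + 5)*(-3) = -55*(-3) = 165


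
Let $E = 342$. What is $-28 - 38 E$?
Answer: $-13024$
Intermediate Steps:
$-28 - 38 E = -28 - 12996 = -13024$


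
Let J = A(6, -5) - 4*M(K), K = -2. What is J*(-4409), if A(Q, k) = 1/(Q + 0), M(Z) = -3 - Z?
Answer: -110225/6 ≈ -18371.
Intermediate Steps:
A(Q, k) = 1/Q
J = 25/6 (J = 1/6 - 4*(-3 - 1*(-2)) = 1/6 - 4*(-3 + 2) = 1/6 - 4*(-1) = 1/6 + 4 = 25/6 ≈ 4.1667)
J*(-4409) = (25/6)*(-4409) = -110225/6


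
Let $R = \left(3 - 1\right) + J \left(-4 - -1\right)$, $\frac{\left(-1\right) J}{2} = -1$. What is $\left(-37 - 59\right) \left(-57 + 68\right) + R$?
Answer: $-1060$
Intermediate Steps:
$J = 2$ ($J = \left(-2\right) \left(-1\right) = 2$)
$R = -4$ ($R = \left(3 - 1\right) + 2 \left(-4 - -1\right) = 2 + 2 \left(-4 + 1\right) = 2 + 2 \left(-3\right) = 2 - 6 = -4$)
$\left(-37 - 59\right) \left(-57 + 68\right) + R = \left(-37 - 59\right) \left(-57 + 68\right) - 4 = \left(-96\right) 11 - 4 = -1056 - 4 = -1060$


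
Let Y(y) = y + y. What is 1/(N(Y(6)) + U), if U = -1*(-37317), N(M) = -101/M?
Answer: 12/447703 ≈ 2.6803e-5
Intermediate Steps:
Y(y) = 2*y
U = 37317
1/(N(Y(6)) + U) = 1/(-101/(2*6) + 37317) = 1/(-101/12 + 37317) = 1/(447703/12) = 12/447703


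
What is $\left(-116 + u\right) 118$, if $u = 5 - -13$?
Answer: $-11564$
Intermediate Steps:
$u = 18$ ($u = 5 + 13 = 18$)
$\left(-116 + u\right) 118 = \left(-116 + 18\right) 118 = \left(-98\right) 118 = -11564$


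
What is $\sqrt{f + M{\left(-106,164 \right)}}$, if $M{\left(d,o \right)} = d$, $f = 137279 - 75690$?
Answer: $\sqrt{61483} \approx 247.96$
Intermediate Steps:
$f = 61589$
$\sqrt{f + M{\left(-106,164 \right)}} = \sqrt{61589 - 106} = \sqrt{61483}$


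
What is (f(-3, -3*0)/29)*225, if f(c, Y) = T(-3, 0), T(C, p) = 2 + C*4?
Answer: -2250/29 ≈ -77.586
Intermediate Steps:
T(C, p) = 2 + 4*C
f(c, Y) = -10 (f(c, Y) = 2 + 4*(-3) = 2 - 12 = -10)
(f(-3, -3*0)/29)*225 = -10/29*225 = -2250/29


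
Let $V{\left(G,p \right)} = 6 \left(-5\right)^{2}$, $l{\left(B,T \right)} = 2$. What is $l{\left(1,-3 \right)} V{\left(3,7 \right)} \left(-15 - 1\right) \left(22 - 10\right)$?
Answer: $-57600$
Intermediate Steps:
$V{\left(G,p \right)} = 150$ ($V{\left(G,p \right)} = 6 \cdot 25 = 150$)
$l{\left(1,-3 \right)} V{\left(3,7 \right)} \left(-15 - 1\right) \left(22 - 10\right) = 2 \cdot 150 \left(-15 - 1\right) \left(22 - 10\right) = 300 \left(\left(-16\right) 12\right) = 300 \left(-192\right) = -57600$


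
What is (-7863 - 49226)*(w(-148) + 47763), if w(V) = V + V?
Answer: -2709843563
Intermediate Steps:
w(V) = 2*V
(-7863 - 49226)*(w(-148) + 47763) = (-7863 - 49226)*(2*(-148) + 47763) = -57089*(-296 + 47763) = -57089*47467 = -2709843563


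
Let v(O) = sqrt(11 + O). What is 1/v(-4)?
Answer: sqrt(7)/7 ≈ 0.37796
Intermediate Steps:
1/v(-4) = 1/(sqrt(11 - 4)) = 1/(sqrt(7)) = sqrt(7)/7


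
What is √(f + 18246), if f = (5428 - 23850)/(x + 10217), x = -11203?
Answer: 13*√26267533/493 ≈ 135.15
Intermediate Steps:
f = 9211/493 (f = (5428 - 23850)/(-11203 + 10217) = -18422/(-986) = -18422*(-1/986) = 9211/493 ≈ 18.684)
√(f + 18246) = √(9211/493 + 18246) = √(9004489/493) = 13*√26267533/493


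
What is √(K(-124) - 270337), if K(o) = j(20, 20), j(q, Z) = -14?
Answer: 3*I*√30039 ≈ 519.95*I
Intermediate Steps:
K(o) = -14
√(K(-124) - 270337) = √(-14 - 270337) = √(-270351) = 3*I*√30039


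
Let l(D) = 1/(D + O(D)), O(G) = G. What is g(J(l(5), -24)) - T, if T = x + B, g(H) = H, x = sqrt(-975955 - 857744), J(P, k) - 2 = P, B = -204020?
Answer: 2040221/10 - I*sqrt(1833699) ≈ 2.0402e+5 - 1354.1*I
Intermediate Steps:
l(D) = 1/(2*D) (l(D) = 1/(D + D) = 1/(2*D))
J(P, k) = 2 + P
x = I*sqrt(1833699) (x = sqrt(-1833699) = I*sqrt(1833699) ≈ 1354.1*I)
T = -204020 + I*sqrt(1833699) (T = I*sqrt(1833699) - 204020 = -204020 + I*sqrt(1833699) ≈ -2.0402e+5 + 1354.1*I)
g(J(l(5), -24)) - T = (2 + (1/2)/5) - (-204020 + I*sqrt(1833699)) = (2 + (1/2)*(1/5)) + (204020 - I*sqrt(1833699)) = (2 + 1/10) + (204020 - I*sqrt(1833699)) = 21/10 + (204020 - I*sqrt(1833699)) = 2040221/10 - I*sqrt(1833699)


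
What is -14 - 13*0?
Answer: -14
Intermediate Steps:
-14 - 13*0 = -14 + 0 = -14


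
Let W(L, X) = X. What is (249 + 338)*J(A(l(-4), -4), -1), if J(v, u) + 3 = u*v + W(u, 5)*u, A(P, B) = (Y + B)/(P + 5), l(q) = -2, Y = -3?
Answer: -9979/3 ≈ -3326.3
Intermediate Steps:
A(P, B) = (-3 + B)/(5 + P) (A(P, B) = (-3 + B)/(P + 5) = (-3 + B)/(5 + P))
J(v, u) = -3 + 5*u + u*v (J(v, u) = -3 + (u*v + 5*u) = -3 + (5*u + u*v) = -3 + 5*u + u*v)
(249 + 338)*J(A(l(-4), -4), -1) = (249 + 338)*(-3 + 5*(-1) - (-3 - 4)/(5 - 2)) = 587*(-3 - 5 - (-7)/3) = 587*(-3 - 5 - 1*(-7/3)) = 587*(-3 - 5 + 7/3) = 587*(-17/3) = -9979/3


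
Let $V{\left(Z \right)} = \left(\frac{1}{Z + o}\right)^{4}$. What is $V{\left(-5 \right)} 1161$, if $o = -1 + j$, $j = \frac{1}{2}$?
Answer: $\frac{18576}{14641} \approx 1.2688$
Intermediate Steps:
$j = \frac{1}{2} \approx 0.5$
$o = - \frac{1}{2}$ ($o = -1 + \frac{1}{2} = - \frac{1}{2} \approx -0.5$)
$V{\left(Z \right)} = \frac{1}{\left(- \frac{1}{2} + Z\right)^{4}}$ ($V{\left(Z \right)} = \left(\frac{1}{Z - \frac{1}{2}}\right)^{4} = \left(\frac{1}{- \frac{1}{2} + Z}\right)^{4} = \frac{1}{\left(- \frac{1}{2} + Z\right)^{4}}$)
$V{\left(-5 \right)} 1161 = \frac{16}{\left(-1 + 2 \left(-5\right)\right)^{4}} \cdot 1161 = \frac{16}{\left(-1 - 10\right)^{4}} \cdot 1161 = \frac{16}{14641} \cdot 1161 = \frac{18576}{14641}$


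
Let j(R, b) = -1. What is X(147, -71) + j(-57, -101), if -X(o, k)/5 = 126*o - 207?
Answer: -91576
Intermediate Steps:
X(o, k) = 1035 - 630*o (X(o, k) = -5*(126*o - 207) = -5*(-207 + 126*o) = 1035 - 630*o)
X(147, -71) + j(-57, -101) = (1035 - 630*147) - 1 = (1035 - 92610) - 1 = -91575 - 1 = -91576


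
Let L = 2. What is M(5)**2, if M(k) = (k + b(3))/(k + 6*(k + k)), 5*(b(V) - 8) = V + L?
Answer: 196/4225 ≈ 0.046391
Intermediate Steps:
b(V) = 42/5 + V/5 (b(V) = 8 + (V + 2)/5 = 8 + (2 + V)/5 = 8 + (2/5 + V/5) = 42/5 + V/5)
M(k) = (9 + k)/(13*k) (M(k) = (k + (42/5 + (1/5)*3))/(k + 6*(k + k)) = (k + (42/5 + 3/5))/(k + 6*(2*k)) = (k + 9)/(k + 12*k) = (9 + k)/((13*k)) = (9 + k)*(1/(13*k)) = (9 + k)/(13*k))
M(5)**2 = ((1/13)*(9 + 5)/5)**2 = ((1/13)*(1/5)*14)**2 = (14/65)**2 = 196/4225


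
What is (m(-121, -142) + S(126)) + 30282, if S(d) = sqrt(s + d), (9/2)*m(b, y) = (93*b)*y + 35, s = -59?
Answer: 3468460/9 + sqrt(67) ≈ 3.8539e+5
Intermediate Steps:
m(b, y) = 70/9 + 62*b*y/3 (m(b, y) = 2*((93*b)*y + 35)/9 = 2*(93*b*y + 35)/9 = 2*(35 + 93*b*y)/9 = 70/9 + 62*b*y/3)
S(d) = sqrt(-59 + d)
(m(-121, -142) + S(126)) + 30282 = ((70/9 + (62/3)*(-121)*(-142)) + sqrt(-59 + 126)) + 30282 = ((70/9 + 1065284/3) + sqrt(67)) + 30282 = (3195922/9 + sqrt(67)) + 30282 = 3468460/9 + sqrt(67)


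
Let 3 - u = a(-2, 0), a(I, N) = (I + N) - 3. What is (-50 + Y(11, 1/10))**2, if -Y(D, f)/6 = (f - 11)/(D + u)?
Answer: 19562929/9025 ≈ 2167.6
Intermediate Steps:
a(I, N) = -3 + I + N
u = 8 (u = 3 - (-3 - 2 + 0) = 3 - 1*(-5) = 3 + 5 = 8)
Y(D, f) = -6*(-11 + f)/(8 + D) (Y(D, f) = -6*(f - 11)/(D + 8) = -6*(-11 + f)/(8 + D))
(-50 + Y(11, 1/10))**2 = (-50 + 6*(11 - 1/10)/(8 + 11))**2 = (-50 + 6*(11 - 1*1/10)/19)**2 = (-50 + 6*(1/19)*(11 - 1/10))**2 = (-50 + 6*(1/19)*(109/10))**2 = (-50 + 327/95)**2 = (-4423/95)**2 = 19562929/9025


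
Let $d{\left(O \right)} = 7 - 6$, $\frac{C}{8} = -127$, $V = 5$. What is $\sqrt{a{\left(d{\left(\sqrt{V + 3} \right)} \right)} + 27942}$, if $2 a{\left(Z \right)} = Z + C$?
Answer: $\frac{\sqrt{109738}}{2} \approx 165.63$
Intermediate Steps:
$C = -1016$ ($C = 8 \left(-127\right) = -1016$)
$d{\left(O \right)} = 1$
$a{\left(Z \right)} = -508 + \frac{Z}{2}$ ($a{\left(Z \right)} = \frac{Z - 1016}{2} = \frac{-1016 + Z}{2} = -508 + \frac{Z}{2}$)
$\sqrt{a{\left(d{\left(\sqrt{V + 3} \right)} \right)} + 27942} = \sqrt{\left(-508 + \frac{1}{2} \cdot 1\right) + 27942} = \sqrt{\left(-508 + \frac{1}{2}\right) + 27942} = \sqrt{- \frac{1015}{2} + 27942} = \sqrt{\frac{54869}{2}} = \frac{\sqrt{109738}}{2}$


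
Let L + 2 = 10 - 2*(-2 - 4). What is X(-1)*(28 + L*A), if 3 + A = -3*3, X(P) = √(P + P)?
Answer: -212*I*√2 ≈ -299.81*I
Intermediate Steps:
X(P) = √2*√P (X(P) = √(2*P) = √2*√P)
L = 20 (L = -2 + (10 - 2*(-2 - 4)) = -2 + (10 - 2*(-6)) = -2 + (10 - 1*(-12)) = -2 + (10 + 12) = -2 + 22 = 20)
A = -12 (A = -3 - 3*3 = -3 - 9 = -12)
X(-1)*(28 + L*A) = (√2*√(-1))*(28 + 20*(-12)) = (√2*I)*(28 - 240) = (I*√2)*(-212) = -212*I*√2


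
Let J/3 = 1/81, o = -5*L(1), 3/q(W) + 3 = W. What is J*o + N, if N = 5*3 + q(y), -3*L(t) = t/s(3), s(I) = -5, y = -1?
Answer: 4613/324 ≈ 14.238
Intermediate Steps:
L(t) = t/15 (L(t) = -t/(3*(-5)) = -t*(-1)/(3*5) = -(-1)*t/15 = t/15)
q(W) = 3/(-3 + W)
o = -1/3 ≈ -0.33333
J = 1/27 (J = 3/81 = 3*(1/81) = 1/27 ≈ 0.037037)
N = 57/4 (N = 5*3 + 3/(-3 - 1) = 15 + 3/(-4) = 15 + 3*(-1/4) = 15 - 3/4 = 57/4 ≈ 14.250)
J*o + N = (1/27)*(-1/3) + 57/4 = -1/81 + 57/4 = 4613/324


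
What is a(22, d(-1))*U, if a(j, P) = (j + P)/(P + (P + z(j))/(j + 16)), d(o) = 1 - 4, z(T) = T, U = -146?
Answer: 5548/5 ≈ 1109.6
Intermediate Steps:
d(o) = -3
a(j, P) = (P + j)/(P + (P + j)/(16 + j)) (a(j, P) = (j + P)/(P + (P + j)/(j + 16)) = (P + j)/(P + (P + j)/(16 + j)))
a(22, d(-1))*U = ((22**2 + 16*(-3) + 16*22 - 3*22)/(22 + 17*(-3) - 3*22))*(-146) = ((484 - 48 + 352 - 66)/(22 - 51 - 66))*(-146) = (722/(-95))*(-146) = -1/95*722*(-146) = -38/5*(-146) = 5548/5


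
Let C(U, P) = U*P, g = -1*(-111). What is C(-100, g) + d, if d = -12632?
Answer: -23732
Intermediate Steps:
g = 111
C(U, P) = P*U
C(-100, g) + d = 111*(-100) - 12632 = -11100 - 12632 = -23732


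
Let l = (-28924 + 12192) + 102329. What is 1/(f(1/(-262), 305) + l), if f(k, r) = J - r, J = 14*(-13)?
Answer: 1/85110 ≈ 1.1750e-5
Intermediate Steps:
J = -182
f(k, r) = -182 - r
l = 85597 (l = -16732 + 102329 = 85597)
1/(f(1/(-262), 305) + l) = 1/((-182 - 1*305) + 85597) = 1/((-182 - 305) + 85597) = 1/(-487 + 85597) = 1/85110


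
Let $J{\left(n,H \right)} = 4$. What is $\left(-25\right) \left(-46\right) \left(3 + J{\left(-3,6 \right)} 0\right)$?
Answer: $3450$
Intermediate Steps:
$\left(-25\right) \left(-46\right) \left(3 + J{\left(-3,6 \right)} 0\right) = \left(-25\right) \left(-46\right) \left(3 + 4 \cdot 0\right) = 1150 \left(3 + 0\right) = 1150 \cdot 3 = 3450$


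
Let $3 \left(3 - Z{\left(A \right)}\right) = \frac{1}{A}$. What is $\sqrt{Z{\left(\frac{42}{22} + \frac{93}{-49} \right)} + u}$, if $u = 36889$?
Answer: $\frac{\sqrt{1327034}}{6} \approx 191.99$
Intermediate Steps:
$Z{\left(A \right)} = 3 - \frac{1}{3 A}$
$\sqrt{Z{\left(\frac{42}{22} + \frac{93}{-49} \right)} + u} = \sqrt{\left(3 - \frac{1}{3 \left(\frac{42}{22} + \frac{93}{-49}\right)}\right) + 36889} = \sqrt{\left(3 - \frac{1}{3 \left(42 \cdot \frac{1}{22} + 93 \left(- \frac{1}{49}\right)\right)}\right) + 36889} = \sqrt{\left(3 - \frac{1}{3 \left(\frac{21}{11} - \frac{93}{49}\right)}\right) + 36889} = \sqrt{\left(3 - \frac{1}{3 \cdot \frac{6}{539}}\right) + 36889} = \sqrt{\left(3 - \frac{539}{18}\right) + 36889} = \sqrt{- \frac{485}{18} + 36889} = \sqrt{\frac{663517}{18}} = \frac{\sqrt{1327034}}{6}$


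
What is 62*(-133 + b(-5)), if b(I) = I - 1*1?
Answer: -8618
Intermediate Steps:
b(I) = -1 + I (b(I) = I - 1 = -1 + I)
62*(-133 + b(-5)) = 62*(-133 + (-1 - 5)) = 62*(-133 - 6) = 62*(-139) = -8618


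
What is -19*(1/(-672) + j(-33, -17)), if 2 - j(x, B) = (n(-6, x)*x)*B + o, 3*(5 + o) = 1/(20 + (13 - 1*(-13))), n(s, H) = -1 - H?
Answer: 1756601015/5152 ≈ 3.4096e+5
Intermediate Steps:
o = -689/138 (o = -5 + 1/(3*(20 + (13 - 1*(-13)))) = -5 + 1/(3*(20 + (13 + 13))) = -5 + 1/(3*(20 + 26)) = -5 + (⅓)/46 = -5 + (⅓)*(1/46) = -5 + 1/138 = -689/138 ≈ -4.9928)
j(x, B) = 965/138 - B*x*(-1 - x) (j(x, B) = 2 - (((-1 - x)*x)*B - 689/138) = 2 - ((x*(-1 - x))*B - 689/138) = 2 - (B*x*(-1 - x) - 689/138) = 2 - (-689/138 + B*x*(-1 - x)) = 2 + (689/138 - B*x*(-1 - x)) = 965/138 - B*x*(-1 - x))
-19*(1/(-672) + j(-33, -17)) = -19*(1/(-672) + (965/138 - 17*(-33)*(1 - 33))) = -19*(-1/672 + (965/138 - 17*(-33)*(-32))) = -19*(-1/672 + (965/138 - 17952)) = -19*(-1/672 - 2476411/138) = -19*(-92452685/5152) = 1756601015/5152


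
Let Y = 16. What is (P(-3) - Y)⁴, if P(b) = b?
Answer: 130321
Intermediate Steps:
(P(-3) - Y)⁴ = (-3 - 1*16)⁴ = (-3 - 16)⁴ = (-19)⁴ = 130321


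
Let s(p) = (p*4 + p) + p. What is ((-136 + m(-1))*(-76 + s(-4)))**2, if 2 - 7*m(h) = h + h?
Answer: 8987040000/49 ≈ 1.8341e+8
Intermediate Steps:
m(h) = 2/7 - 2*h/7 (m(h) = 2/7 - (h + h)/7 = 2/7 - 2*h/7)
s(p) = 6*p (s(p) = (4*p + p) + p = 5*p + p = 6*p)
((-136 + m(-1))*(-76 + s(-4)))**2 = ((-136 + (2/7 - 2/7*(-1)))*(-76 + 6*(-4)))**2 = ((-136 + (2/7 + 2/7))*(-76 - 24))**2 = ((-136 + 4/7)*(-100))**2 = (-948/7*(-100))**2 = (94800/7)**2 = 8987040000/49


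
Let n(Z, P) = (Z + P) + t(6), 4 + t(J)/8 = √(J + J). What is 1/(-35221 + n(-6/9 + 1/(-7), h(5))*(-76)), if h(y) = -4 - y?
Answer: -14131173/450855643681 + 536256*√3/450855643681 ≈ -2.9283e-5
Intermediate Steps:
t(J) = -32 + 8*√2*√J (t(J) = -32 + 8*√(J + J) = -32 + 8*√(2*J) = -32 + 8*(√2*√J) = -32 + 8*√2*√J)
n(Z, P) = -32 + P + Z + 16*√3 (n(Z, P) = (Z + P) + (-32 + 8*√2*√6) = (P + Z) + (-32 + 16*√3) = -32 + P + Z + 16*√3)
1/(-35221 + n(-6/9 + 1/(-7), h(5))*(-76)) = 1/(-35221 + (-32 + (-4 - 1*5) + (-6/9 + 1/(-7)) + 16*√3)*(-76)) = 1/(-35221 + (-32 + (-4 - 5) + (-6*⅑ + 1*(-⅐)) + 16*√3)*(-76)) = 1/(-35221 + (-32 - 9 + (-⅔ - ⅐) + 16*√3)*(-76)) = 1/(-35221 + (-32 - 9 - 17/21 + 16*√3)*(-76)) = 1/(-35221 + (-878/21 + 16*√3)*(-76)) = 1/(-35221 + (66728/21 - 1216*√3)) = 1/(-672913/21 - 1216*√3)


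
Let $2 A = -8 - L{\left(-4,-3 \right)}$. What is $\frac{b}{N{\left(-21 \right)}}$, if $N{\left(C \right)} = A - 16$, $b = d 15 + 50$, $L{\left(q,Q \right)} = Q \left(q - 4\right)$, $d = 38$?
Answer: $- \frac{155}{8} \approx -19.375$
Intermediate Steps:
$L{\left(q,Q \right)} = Q \left(-4 + q\right)$
$A = -16$ ($A = \frac{-8 - - 3 \left(-4 - 4\right)}{2} = \frac{-8 - \left(-3\right) \left(-8\right)}{2} = \frac{-8 - 24}{2} = \frac{1}{2} \left(-32\right) = -16$)
$b = 620$ ($b = 38 \cdot 15 + 50 = 570 + 50 = 620$)
$N{\left(C \right)} = -32$ ($N{\left(C \right)} = -16 - 16 = -32$)
$\frac{b}{N{\left(-21 \right)}} = \frac{620}{-32} = 620 \left(- \frac{1}{32}\right) = - \frac{155}{8}$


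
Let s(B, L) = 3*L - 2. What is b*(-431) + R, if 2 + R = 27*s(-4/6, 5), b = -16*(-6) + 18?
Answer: -48785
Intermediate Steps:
s(B, L) = -2 + 3*L
b = 114 (b = 96 + 18 = 114)
R = 349 (R = -2 + 27*(-2 + 3*5) = -2 + 27*(-2 + 15) = -2 + 27*13 = -2 + 351 = 349)
b*(-431) + R = 114*(-431) + 349 = -49134 + 349 = -48785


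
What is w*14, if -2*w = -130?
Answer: 910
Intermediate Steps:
w = 65 (w = -½*(-130) = 65)
w*14 = 65*14 = 910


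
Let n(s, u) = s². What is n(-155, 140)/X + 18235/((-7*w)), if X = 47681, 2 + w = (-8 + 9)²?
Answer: 124233030/47681 ≈ 2605.5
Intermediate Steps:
w = -1 (w = -2 + (-8 + 9)² = -2 + 1² = -2 + 1 = -1)
n(-155, 140)/X + 18235/((-7*w)) = (-155)²/47681 + 18235/((-7*(-1))) = 24025*(1/47681) + 18235/7 = 24025/47681 + 18235*(⅐) = 24025/47681 + 2605 = 124233030/47681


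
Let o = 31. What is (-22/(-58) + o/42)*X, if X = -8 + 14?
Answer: 1361/203 ≈ 6.7044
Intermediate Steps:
X = 6
(-22/(-58) + o/42)*X = (-22/(-58) + 31/42)*6 = (-22*(-1/58) + 31*(1/42))*6 = (11/29 + 31/42)*6 = (1361/1218)*6 = 1361/203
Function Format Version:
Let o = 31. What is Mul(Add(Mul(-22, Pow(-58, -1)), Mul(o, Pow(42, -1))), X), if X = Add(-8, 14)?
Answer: Rational(1361, 203) ≈ 6.7044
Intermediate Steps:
X = 6
Mul(Add(Mul(-22, Pow(-58, -1)), Mul(o, Pow(42, -1))), X) = Mul(Add(Mul(-22, Pow(-58, -1)), Mul(31, Pow(42, -1))), 6) = Mul(Add(Mul(-22, Rational(-1, 58)), Mul(31, Rational(1, 42))), 6) = Mul(Add(Rational(11, 29), Rational(31, 42)), 6) = Mul(Rational(1361, 1218), 6) = Rational(1361, 203)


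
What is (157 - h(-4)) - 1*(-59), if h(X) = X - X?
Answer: 216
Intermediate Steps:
h(X) = 0
(157 - h(-4)) - 1*(-59) = (157 - 1*0) - 1*(-59) = (157 + 0) + 59 = 157 + 59 = 216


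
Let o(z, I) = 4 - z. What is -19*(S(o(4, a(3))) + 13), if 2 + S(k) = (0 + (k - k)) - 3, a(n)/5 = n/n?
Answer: -152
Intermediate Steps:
a(n) = 5 (a(n) = 5*(n/n) = 5*1 = 5)
S(k) = -5 (S(k) = -2 + ((0 + (k - k)) - 3) = -2 + ((0 + 0) - 3) = -2 + (0 - 3) = -2 - 3 = -5)
-19*(S(o(4, a(3))) + 13) = -19*(-5 + 13) = -19*8 = -152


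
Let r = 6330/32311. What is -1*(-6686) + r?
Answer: 216037676/32311 ≈ 6686.2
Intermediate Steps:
r = 6330/32311 (r = 6330*(1/32311) = 6330/32311 ≈ 0.19591)
-1*(-6686) + r = -1*(-6686) + 6330/32311 = 6686 + 6330/32311 = 216037676/32311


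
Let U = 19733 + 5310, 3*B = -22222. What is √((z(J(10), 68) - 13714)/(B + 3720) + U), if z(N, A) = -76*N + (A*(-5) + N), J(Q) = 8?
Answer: √766236056234/5531 ≈ 158.26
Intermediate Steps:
B = -22222/3 (B = (⅓)*(-22222) = -22222/3 ≈ -7407.3)
U = 25043
z(N, A) = -75*N - 5*A (z(N, A) = -76*N + (-5*A + N) = -76*N + (N - 5*A) = -75*N - 5*A)
√((z(J(10), 68) - 13714)/(B + 3720) + U) = √(((-75*8 - 5*68) - 13714)/(-22222/3 + 3720) + 25043) = √(((-600 - 340) - 13714)/(-11062/3) + 25043) = √((-940 - 13714)*(-3/11062) + 25043) = √(-14654*(-3/11062) + 25043) = √(21981/5531 + 25043) = √(138534814/5531) = √766236056234/5531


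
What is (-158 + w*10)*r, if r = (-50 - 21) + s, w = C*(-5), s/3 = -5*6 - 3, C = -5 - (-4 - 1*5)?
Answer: 60860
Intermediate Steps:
C = 4 (C = -5 - (-4 - 5) = -5 - 1*(-9) = -5 + 9 = 4)
s = -99 (s = 3*(-5*6 - 3) = 3*(-30 - 3) = 3*(-33) = -99)
w = -20 (w = 4*(-5) = -20)
r = -170 (r = (-50 - 21) - 99 = -71 - 99 = -170)
(-158 + w*10)*r = (-158 - 20*10)*(-170) = (-158 - 200)*(-170) = -358*(-170) = 60860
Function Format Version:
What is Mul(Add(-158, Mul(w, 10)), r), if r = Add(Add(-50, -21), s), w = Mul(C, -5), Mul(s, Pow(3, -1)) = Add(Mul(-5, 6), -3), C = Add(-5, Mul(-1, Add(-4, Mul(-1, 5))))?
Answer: 60860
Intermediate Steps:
C = 4 (C = Add(-5, Mul(-1, Add(-4, -5))) = Add(-5, Mul(-1, -9)) = Add(-5, 9) = 4)
s = -99 (s = Mul(3, Add(Mul(-5, 6), -3)) = Mul(3, Add(-30, -3)) = Mul(3, -33) = -99)
w = -20 (w = Mul(4, -5) = -20)
r = -170 (r = Add(Add(-50, -21), -99) = Add(-71, -99) = -170)
Mul(Add(-158, Mul(w, 10)), r) = Mul(Add(-158, Mul(-20, 10)), -170) = Mul(Add(-158, -200), -170) = Mul(-358, -170) = 60860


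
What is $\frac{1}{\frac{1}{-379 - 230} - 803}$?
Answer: $- \frac{609}{489028} \approx -0.0012453$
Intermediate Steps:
$\frac{1}{\frac{1}{-379 - 230} - 803} = \frac{1}{\frac{1}{-609} - 803} = \frac{1}{- \frac{1}{609} - 803} = \frac{1}{- \frac{489028}{609}} = - \frac{609}{489028}$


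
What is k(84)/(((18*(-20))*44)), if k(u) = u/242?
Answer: -7/319440 ≈ -2.1913e-5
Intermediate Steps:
k(u) = u/242 (k(u) = u*(1/242) = u/242)
k(84)/(((18*(-20))*44)) = ((1/242)*84)/(((18*(-20))*44)) = 42/(121*((-360*44))) = (42/121)/(-15840) = (42/121)*(-1/15840) = -7/319440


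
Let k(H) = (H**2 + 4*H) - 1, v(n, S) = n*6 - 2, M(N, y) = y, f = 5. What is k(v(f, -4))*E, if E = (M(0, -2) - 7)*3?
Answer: -24165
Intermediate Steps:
v(n, S) = -2 + 6*n (v(n, S) = 6*n - 2 = -2 + 6*n)
k(H) = -1 + H**2 + 4*H
E = -27 (E = (-2 - 7)*3 = -9*3 = -27)
k(v(f, -4))*E = (-1 + (-2 + 6*5)**2 + 4*(-2 + 6*5))*(-27) = (-1 + (-2 + 30)**2 + 4*(-2 + 30))*(-27) = (-1 + 28**2 + 4*28)*(-27) = (-1 + 784 + 112)*(-27) = 895*(-27) = -24165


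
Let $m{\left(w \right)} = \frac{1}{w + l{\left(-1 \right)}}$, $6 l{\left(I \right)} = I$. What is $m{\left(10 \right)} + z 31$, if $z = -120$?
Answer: $- \frac{219474}{59} \approx -3719.9$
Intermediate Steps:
$l{\left(I \right)} = \frac{I}{6}$
$m{\left(w \right)} = \frac{1}{- \frac{1}{6} + w}$ ($m{\left(w \right)} = \frac{1}{w + \frac{1}{6} \left(-1\right)} = \frac{1}{w - \frac{1}{6}} = \frac{1}{- \frac{1}{6} + w}$)
$m{\left(10 \right)} + z 31 = \frac{6}{-1 + 6 \cdot 10} - 3720 = \frac{6}{-1 + 60} - 3720 = \frac{6}{59} - 3720 = - \frac{219474}{59}$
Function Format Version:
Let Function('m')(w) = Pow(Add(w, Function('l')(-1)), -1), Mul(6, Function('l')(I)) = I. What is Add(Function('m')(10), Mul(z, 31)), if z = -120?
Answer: Rational(-219474, 59) ≈ -3719.9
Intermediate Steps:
Function('l')(I) = Mul(Rational(1, 6), I)
Function('m')(w) = Pow(Add(Rational(-1, 6), w), -1) (Function('m')(w) = Pow(Add(w, Mul(Rational(1, 6), -1)), -1) = Pow(Add(w, Rational(-1, 6)), -1) = Pow(Add(Rational(-1, 6), w), -1))
Add(Function('m')(10), Mul(z, 31)) = Add(Mul(6, Pow(Add(-1, Mul(6, 10)), -1)), Mul(-120, 31)) = Add(Mul(6, Pow(Add(-1, 60), -1)), -3720) = Add(Mul(6, Pow(59, -1)), -3720) = Add(Mul(6, Rational(1, 59)), -3720) = Add(Rational(6, 59), -3720) = Rational(-219474, 59)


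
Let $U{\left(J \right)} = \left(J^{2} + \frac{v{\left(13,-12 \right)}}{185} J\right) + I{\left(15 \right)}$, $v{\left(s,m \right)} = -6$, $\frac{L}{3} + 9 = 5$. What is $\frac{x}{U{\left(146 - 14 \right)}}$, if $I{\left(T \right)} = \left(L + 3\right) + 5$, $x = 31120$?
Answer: $\frac{1439300}{805477} \approx 1.7869$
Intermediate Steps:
$L = -12$ ($L = -27 + 3 \cdot 5 = -27 + 15 = -12$)
$I{\left(T \right)} = -4$ ($I{\left(T \right)} = \left(-12 + 3\right) + 5 = -9 + 5 = -4$)
$U{\left(J \right)} = -4 + J^{2} - \frac{6 J}{185}$ ($U{\left(J \right)} = \left(J^{2} + - \frac{6}{185} J\right) - 4 = \left(J^{2} + \left(-6\right) \frac{1}{185} J\right) - 4 = \left(J^{2} - \frac{6 J}{185}\right) - 4 = -4 + J^{2} - \frac{6 J}{185}$)
$\frac{x}{U{\left(146 - 14 \right)}} = \frac{31120}{-4 + \left(146 - 14\right)^{2} - \frac{6 \left(146 - 14\right)}{185}} = \frac{31120}{-4 + 132^{2} - \frac{792}{185}} = \frac{31120}{-4 + 17424 - \frac{792}{185}} = \frac{31120}{\frac{3221908}{185}} = 31120 \cdot \frac{185}{3221908} = \frac{1439300}{805477}$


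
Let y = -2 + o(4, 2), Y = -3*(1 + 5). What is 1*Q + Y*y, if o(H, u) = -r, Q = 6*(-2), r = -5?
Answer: -66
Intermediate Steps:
Q = -12
Y = -18 (Y = -3*6 = -18)
o(H, u) = 5 (o(H, u) = -1*(-5) = 5)
y = 3 (y = -2 + 5 = 3)
1*Q + Y*y = 1*(-12) - 18*3 = -12 - 54 = -66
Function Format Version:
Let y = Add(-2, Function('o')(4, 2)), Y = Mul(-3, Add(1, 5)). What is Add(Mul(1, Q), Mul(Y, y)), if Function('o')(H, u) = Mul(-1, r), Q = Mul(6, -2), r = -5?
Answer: -66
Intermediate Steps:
Q = -12
Y = -18 (Y = Mul(-3, 6) = -18)
Function('o')(H, u) = 5 (Function('o')(H, u) = Mul(-1, -5) = 5)
y = 3 (y = Add(-2, 5) = 3)
Add(Mul(1, Q), Mul(Y, y)) = Add(Mul(1, -12), Mul(-18, 3)) = Add(-12, -54) = -66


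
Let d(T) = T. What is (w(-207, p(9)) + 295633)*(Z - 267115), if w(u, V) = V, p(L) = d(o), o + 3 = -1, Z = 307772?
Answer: 12019388253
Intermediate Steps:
o = -4 (o = -3 - 1 = -4)
p(L) = -4
(w(-207, p(9)) + 295633)*(Z - 267115) = (-4 + 295633)*(307772 - 267115) = 295629*40657 = 12019388253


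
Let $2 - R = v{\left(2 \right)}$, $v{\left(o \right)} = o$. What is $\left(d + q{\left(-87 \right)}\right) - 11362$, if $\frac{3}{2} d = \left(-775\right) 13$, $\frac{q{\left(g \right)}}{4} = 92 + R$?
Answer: $- \frac{53132}{3} \approx -17711.0$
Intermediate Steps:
$R = 0$ ($R = 2 - 2 = 0$)
$q{\left(g \right)} = 368$ ($q{\left(g \right)} = 4 \left(92 + 0\right) = 4 \cdot 92 = 368$)
$d = - \frac{20150}{3}$ ($d = \frac{2 \left(\left(-775\right) 13\right)}{3} = \frac{2}{3} \left(-10075\right) = - \frac{20150}{3} \approx -6716.7$)
$\left(d + q{\left(-87 \right)}\right) - 11362 = \left(- \frac{20150}{3} + 368\right) - 11362 = - \frac{19046}{3} - 11362 = - \frac{53132}{3}$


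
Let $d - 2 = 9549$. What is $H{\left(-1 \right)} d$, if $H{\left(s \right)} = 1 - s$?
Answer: $19102$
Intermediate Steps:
$d = 9551$ ($d = 2 + 9549 = 9551$)
$H{\left(-1 \right)} d = \left(1 - -1\right) 9551 = \left(1 + 1\right) 9551 = 2 \cdot 9551 = 19102$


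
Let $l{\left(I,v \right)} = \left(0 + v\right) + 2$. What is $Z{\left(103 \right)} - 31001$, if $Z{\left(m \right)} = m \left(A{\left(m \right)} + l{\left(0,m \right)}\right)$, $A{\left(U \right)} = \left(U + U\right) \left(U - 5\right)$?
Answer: $2059178$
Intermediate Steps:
$A{\left(U \right)} = 2 U \left(-5 + U\right)$
$l{\left(I,v \right)} = 2 + v$ ($l{\left(I,v \right)} = v + 2 = 2 + v$)
$Z{\left(m \right)} = m \left(2 + m + 2 m \left(-5 + m\right)\right)$ ($Z{\left(m \right)} = m \left(2 m \left(-5 + m\right) + \left(2 + m\right)\right) = m \left(2 + m + 2 m \left(-5 + m\right)\right)$)
$Z{\left(103 \right)} - 31001 = 103 \left(2 + 103 + 2 \cdot 103 \left(-5 + 103\right)\right) - 31001 = 103 \left(2 + 103 + 2 \cdot 103 \cdot 98\right) - 31001 = 103 \left(2 + 103 + 20188\right) - 31001 = 103 \cdot 20293 - 31001 = 2090179 - 31001 = 2059178$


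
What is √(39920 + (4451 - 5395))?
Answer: 8*√609 ≈ 197.42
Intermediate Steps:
√(39920 + (4451 - 5395)) = √(39920 - 944) = √38976 = 8*√609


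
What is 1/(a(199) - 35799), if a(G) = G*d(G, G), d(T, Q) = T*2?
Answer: 1/43403 ≈ 2.3040e-5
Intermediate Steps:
d(T, Q) = 2*T
a(G) = 2*G**2 (a(G) = G*(2*G) = 2*G**2)
1/(a(199) - 35799) = 1/(2*199**2 - 35799) = 1/(2*39601 - 35799) = 1/(79202 - 35799) = 1/43403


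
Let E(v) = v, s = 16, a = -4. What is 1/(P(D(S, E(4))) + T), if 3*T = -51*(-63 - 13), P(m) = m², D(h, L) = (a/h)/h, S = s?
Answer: 4096/5292033 ≈ 0.00077399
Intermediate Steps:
S = 16
D(h, L) = -4/h² (D(h, L) = (-4/h)/h = -4/h²)
T = 1292 (T = (-51*(-63 - 13))/3 = (-51*(-76))/3 = (⅓)*3876 = 1292)
1/(P(D(S, E(4))) + T) = 1/((-4/16²)² + 1292) = 1/((-4*1/256)² + 1292) = 1/((-1/64)² + 1292) = 1/(1/4096 + 1292) = 1/(5292033/4096) = 4096/5292033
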